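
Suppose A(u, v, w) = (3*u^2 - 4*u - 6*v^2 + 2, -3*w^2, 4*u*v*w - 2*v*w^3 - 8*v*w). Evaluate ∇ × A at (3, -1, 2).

(∇×A)₁ = ∂A₃/∂v − ∂A₂/∂w = 4*u*w - 2*w^3 - 2*w
(∇×A)₂ = ∂A₁/∂w − ∂A₃/∂u = -4*v*w
(∇×A)₃ = ∂A₂/∂u − ∂A₁/∂v = 12*v
∇×A = (4*u*w - 2*w^3 - 2*w, -4*v*w, 12*v)
At (3, -1, 2): (4, 8, -12).

(4, 8, -12)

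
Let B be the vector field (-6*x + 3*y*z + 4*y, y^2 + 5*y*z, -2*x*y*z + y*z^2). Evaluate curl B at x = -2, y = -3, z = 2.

(27, -21, -10)

(∇×B)₁ = ∂B₃/∂y − ∂B₂/∂z = -2*x*z - 5*y + z^2
(∇×B)₂ = ∂B₁/∂z − ∂B₃/∂x = 2*y*z + 3*y
(∇×B)₃ = ∂B₂/∂x − ∂B₁/∂y = -3*z - 4
∇×B = (-2*x*z - 5*y + z^2, 2*y*z + 3*y, -3*z - 4)
At (-2, -3, 2): (27, -21, -10).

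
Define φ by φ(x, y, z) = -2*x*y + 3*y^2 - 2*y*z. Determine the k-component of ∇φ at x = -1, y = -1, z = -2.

2

(∇φ)_3 = ∂φ/∂z = -2*y
At (-1, -1, -2): 2.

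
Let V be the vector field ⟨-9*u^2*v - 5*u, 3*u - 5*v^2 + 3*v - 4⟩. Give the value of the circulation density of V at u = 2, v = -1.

39

∂V₂/∂u = 3
∂V₁/∂v = -9*u^2
Scalar curl = 9*u^2 + 3
At (2, -1): 39.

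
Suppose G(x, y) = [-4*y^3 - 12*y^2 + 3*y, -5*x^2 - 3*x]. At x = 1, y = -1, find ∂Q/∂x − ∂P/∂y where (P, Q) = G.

-28

∂G₂/∂x = -10*x - 3
∂G₁/∂y = -12*y^2 - 24*y + 3
Scalar curl = -10*x + 12*y^2 + 24*y - 6
At (1, -1): -28.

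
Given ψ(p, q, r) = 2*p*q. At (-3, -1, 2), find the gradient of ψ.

∂ψ/∂p = 2*q
∂ψ/∂q = 2*p
∂ψ/∂r = 0
∇ψ = (2*q, 2*p, 0)
At (-3, -1, 2): (-2, -6, 0).

(-2, -6, 0)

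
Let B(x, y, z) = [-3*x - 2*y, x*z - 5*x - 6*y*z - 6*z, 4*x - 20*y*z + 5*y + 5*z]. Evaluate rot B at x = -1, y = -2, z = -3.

(60, -4, -6)

(∇×B)₁ = ∂B₃/∂y − ∂B₂/∂z = -x + 6*y - 20*z + 11
(∇×B)₂ = ∂B₁/∂z − ∂B₃/∂x = -4
(∇×B)₃ = ∂B₂/∂x − ∂B₁/∂y = z - 3
∇×B = (-x + 6*y - 20*z + 11, -4, z - 3)
At (-1, -2, -3): (60, -4, -6).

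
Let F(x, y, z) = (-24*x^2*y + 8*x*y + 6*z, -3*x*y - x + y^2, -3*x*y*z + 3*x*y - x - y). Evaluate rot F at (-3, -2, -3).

(∇×F)₁ = ∂F₃/∂y − ∂F₂/∂z = -3*x*z + 3*x - 1
(∇×F)₂ = ∂F₁/∂z − ∂F₃/∂x = 3*y*z - 3*y + 7
(∇×F)₃ = ∂F₂/∂x − ∂F₁/∂y = 24*x^2 - 8*x - 3*y - 1
∇×F = (-3*x*z + 3*x - 1, 3*y*z - 3*y + 7, 24*x^2 - 8*x - 3*y - 1)
At (-3, -2, -3): (-37, 31, 245).

(-37, 31, 245)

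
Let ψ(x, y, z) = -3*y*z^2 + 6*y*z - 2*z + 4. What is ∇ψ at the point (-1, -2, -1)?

∂ψ/∂x = 0
∂ψ/∂y = -3*z^2 + 6*z
∂ψ/∂z = -6*y*z + 6*y - 2
∇ψ = (0, -3*z^2 + 6*z, -6*y*z + 6*y - 2)
At (-1, -2, -1): (0, -9, -26).

(0, -9, -26)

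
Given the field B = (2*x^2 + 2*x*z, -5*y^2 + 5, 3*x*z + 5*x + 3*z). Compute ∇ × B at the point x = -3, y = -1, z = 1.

(∇×B)₁ = ∂B₃/∂y − ∂B₂/∂z = 0
(∇×B)₂ = ∂B₁/∂z − ∂B₃/∂x = 2*x - 3*z - 5
(∇×B)₃ = ∂B₂/∂x − ∂B₁/∂y = 0
∇×B = (0, 2*x - 3*z - 5, 0)
At (-3, -1, 1): (0, -14, 0).

(0, -14, 0)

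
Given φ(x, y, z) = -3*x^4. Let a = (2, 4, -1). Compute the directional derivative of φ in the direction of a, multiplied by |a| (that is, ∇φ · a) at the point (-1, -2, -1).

24

∂φ/∂x = -12*x^3
∂φ/∂y = 0
∂φ/∂z = 0
∇φ at (-1, -2, -1) = (12, 0, 0)
∇φ · a = (12)(2) + (0)(4) + (0)(-1) = 24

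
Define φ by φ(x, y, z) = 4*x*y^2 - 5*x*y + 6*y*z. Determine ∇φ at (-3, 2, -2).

∂φ/∂x = 4*y^2 - 5*y
∂φ/∂y = 8*x*y - 5*x + 6*z
∂φ/∂z = 6*y
∇φ = (4*y^2 - 5*y, 8*x*y - 5*x + 6*z, 6*y)
At (-3, 2, -2): (6, -45, 12).

(6, -45, 12)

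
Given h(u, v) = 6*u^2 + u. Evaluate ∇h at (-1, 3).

(-11, 0)

∂h/∂u = 12*u + 1
∂h/∂v = 0
∇h = (12*u + 1, 0)
At (-1, 3): (-11, 0).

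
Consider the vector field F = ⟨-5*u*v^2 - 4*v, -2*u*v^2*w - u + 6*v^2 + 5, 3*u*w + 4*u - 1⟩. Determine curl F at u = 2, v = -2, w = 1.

(∇×F)₁ = ∂F₃/∂v − ∂F₂/∂w = 2*u*v^2
(∇×F)₂ = ∂F₁/∂w − ∂F₃/∂u = -3*w - 4
(∇×F)₃ = ∂F₂/∂u − ∂F₁/∂v = 10*u*v - 2*v^2*w + 3
∇×F = (2*u*v^2, -3*w - 4, 10*u*v - 2*v^2*w + 3)
At (2, -2, 1): (16, -7, -45).

(16, -7, -45)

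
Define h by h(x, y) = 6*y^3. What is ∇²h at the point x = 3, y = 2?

72

∂²h/∂x² = 0
∂²h/∂y² = 36*y
∇²h = 36*y
At (3, 2): 72.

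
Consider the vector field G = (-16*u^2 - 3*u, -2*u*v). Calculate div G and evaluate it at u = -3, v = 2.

99

∂G₁/∂u = -32*u - 3
∂G₂/∂v = -2*u
∇·G = -34*u - 3
At (-3, 2): 99.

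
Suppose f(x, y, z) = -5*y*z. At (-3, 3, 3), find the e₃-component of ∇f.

(∇f)_3 = ∂f/∂z = -5*y
At (-3, 3, 3): -15.

-15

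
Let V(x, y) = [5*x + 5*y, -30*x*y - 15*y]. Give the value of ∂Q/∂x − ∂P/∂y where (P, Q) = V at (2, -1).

∂V₂/∂x = -30*y
∂V₁/∂y = 5
Scalar curl = -30*y - 5
At (2, -1): 25.

25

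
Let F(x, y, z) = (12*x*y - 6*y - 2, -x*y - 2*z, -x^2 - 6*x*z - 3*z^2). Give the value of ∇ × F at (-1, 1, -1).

(∇×F)₁ = ∂F₃/∂y − ∂F₂/∂z = 2
(∇×F)₂ = ∂F₁/∂z − ∂F₃/∂x = 2*x + 6*z
(∇×F)₃ = ∂F₂/∂x − ∂F₁/∂y = -12*x - y + 6
∇×F = (2, 2*x + 6*z, -12*x - y + 6)
At (-1, 1, -1): (2, -8, 17).

(2, -8, 17)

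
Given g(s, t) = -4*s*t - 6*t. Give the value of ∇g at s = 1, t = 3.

(-12, -10)

∂g/∂s = -4*t
∂g/∂t = -4*s - 6
∇g = (-4*t, -4*s - 6)
At (1, 3): (-12, -10).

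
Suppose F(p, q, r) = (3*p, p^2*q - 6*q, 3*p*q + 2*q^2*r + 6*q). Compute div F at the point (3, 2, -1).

14

∂F₁/∂p = 3
∂F₂/∂q = p^2 - 6
∂F₃/∂r = 2*q^2
∇·F = p^2 + 2*q^2 - 3
At (3, 2, -1): 14.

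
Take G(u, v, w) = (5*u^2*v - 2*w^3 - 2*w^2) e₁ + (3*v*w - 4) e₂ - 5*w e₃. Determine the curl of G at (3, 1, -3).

(∇×G)₁ = ∂G₃/∂v − ∂G₂/∂w = -3*v
(∇×G)₂ = ∂G₁/∂w − ∂G₃/∂u = -6*w^2 - 4*w
(∇×G)₃ = ∂G₂/∂u − ∂G₁/∂v = -5*u^2
∇×G = (-3*v, -6*w^2 - 4*w, -5*u^2)
At (3, 1, -3): (-3, -42, -45).

(-3, -42, -45)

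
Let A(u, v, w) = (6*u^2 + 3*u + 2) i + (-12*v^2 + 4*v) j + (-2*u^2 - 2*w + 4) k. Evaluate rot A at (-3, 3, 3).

(0, -12, 0)

(∇×A)₁ = ∂A₃/∂v − ∂A₂/∂w = 0
(∇×A)₂ = ∂A₁/∂w − ∂A₃/∂u = 4*u
(∇×A)₃ = ∂A₂/∂u − ∂A₁/∂v = 0
∇×A = (0, 4*u, 0)
At (-3, 3, 3): (0, -12, 0).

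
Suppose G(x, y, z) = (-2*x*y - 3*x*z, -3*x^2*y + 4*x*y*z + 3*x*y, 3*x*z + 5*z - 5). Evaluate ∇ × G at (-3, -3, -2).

(-36, 15, -45)

(∇×G)₁ = ∂G₃/∂y − ∂G₂/∂z = -4*x*y
(∇×G)₂ = ∂G₁/∂z − ∂G₃/∂x = -3*x - 3*z
(∇×G)₃ = ∂G₂/∂x − ∂G₁/∂y = -6*x*y + 2*x + 4*y*z + 3*y
∇×G = (-4*x*y, -3*x - 3*z, -6*x*y + 2*x + 4*y*z + 3*y)
At (-3, -3, -2): (-36, 15, -45).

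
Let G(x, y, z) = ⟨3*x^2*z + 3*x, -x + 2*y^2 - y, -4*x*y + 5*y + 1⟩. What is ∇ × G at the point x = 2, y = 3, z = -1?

(∇×G)₁ = ∂G₃/∂y − ∂G₂/∂z = -4*x + 5
(∇×G)₂ = ∂G₁/∂z − ∂G₃/∂x = 3*x^2 + 4*y
(∇×G)₃ = ∂G₂/∂x − ∂G₁/∂y = -1
∇×G = (-4*x + 5, 3*x^2 + 4*y, -1)
At (2, 3, -1): (-3, 24, -1).

(-3, 24, -1)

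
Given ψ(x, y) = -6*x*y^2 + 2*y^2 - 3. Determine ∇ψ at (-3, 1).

∂ψ/∂x = -6*y^2
∂ψ/∂y = -12*x*y + 4*y
∇ψ = (-6*y^2, -12*x*y + 4*y)
At (-3, 1): (-6, 40).

(-6, 40)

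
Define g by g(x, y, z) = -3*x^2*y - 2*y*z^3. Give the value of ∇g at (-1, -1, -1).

∂g/∂x = -6*x*y
∂g/∂y = -3*x^2 - 2*z^3
∂g/∂z = -6*y*z^2
∇g = (-6*x*y, -3*x^2 - 2*z^3, -6*y*z^2)
At (-1, -1, -1): (-6, -1, 6).

(-6, -1, 6)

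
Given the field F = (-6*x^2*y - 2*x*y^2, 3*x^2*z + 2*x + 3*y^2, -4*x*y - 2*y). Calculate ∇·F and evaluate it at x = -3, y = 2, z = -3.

76

∂F₁/∂x = -12*x*y - 2*y^2
∂F₂/∂y = 6*y
∂F₃/∂z = 0
∇·F = -12*x*y - 2*y^2 + 6*y
At (-3, 2, -3): 76.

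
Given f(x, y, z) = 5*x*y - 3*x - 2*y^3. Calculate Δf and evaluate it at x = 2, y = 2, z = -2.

-24

∂²f/∂x² = 0
∂²f/∂y² = -12*y
∂²f/∂z² = 0
∇²f = -12*y
At (2, 2, -2): -24.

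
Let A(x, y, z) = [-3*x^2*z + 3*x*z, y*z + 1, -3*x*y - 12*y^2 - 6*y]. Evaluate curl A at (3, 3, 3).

(-90, -9, 0)

(∇×A)₁ = ∂A₃/∂y − ∂A₂/∂z = -3*x - 25*y - 6
(∇×A)₂ = ∂A₁/∂z − ∂A₃/∂x = -3*x^2 + 3*x + 3*y
(∇×A)₃ = ∂A₂/∂x − ∂A₁/∂y = 0
∇×A = (-3*x - 25*y - 6, -3*x^2 + 3*x + 3*y, 0)
At (3, 3, 3): (-90, -9, 0).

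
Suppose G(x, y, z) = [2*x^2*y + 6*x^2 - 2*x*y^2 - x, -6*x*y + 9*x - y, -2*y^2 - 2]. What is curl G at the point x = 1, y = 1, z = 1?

(∇×G)₁ = ∂G₃/∂y − ∂G₂/∂z = -4*y
(∇×G)₂ = ∂G₁/∂z − ∂G₃/∂x = 0
(∇×G)₃ = ∂G₂/∂x − ∂G₁/∂y = -2*x^2 + 4*x*y - 6*y + 9
∇×G = (-4*y, 0, -2*x^2 + 4*x*y - 6*y + 9)
At (1, 1, 1): (-4, 0, 5).

(-4, 0, 5)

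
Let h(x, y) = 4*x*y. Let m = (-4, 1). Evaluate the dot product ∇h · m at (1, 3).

∂h/∂x = 4*y
∂h/∂y = 4*x
∇h at (1, 3) = (12, 4)
∇h · m = (12)(-4) + (4)(1) = -44

-44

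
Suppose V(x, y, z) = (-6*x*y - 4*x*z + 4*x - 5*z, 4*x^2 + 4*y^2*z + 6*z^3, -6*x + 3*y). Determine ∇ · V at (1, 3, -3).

∂V₁/∂x = -6*y - 4*z + 4
∂V₂/∂y = 8*y*z
∂V₃/∂z = 0
∇·V = 8*y*z - 6*y - 4*z + 4
At (1, 3, -3): -74.

-74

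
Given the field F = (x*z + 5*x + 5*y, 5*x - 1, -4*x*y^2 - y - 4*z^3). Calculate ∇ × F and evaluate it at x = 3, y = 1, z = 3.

(-25, 7, 0)

(∇×F)₁ = ∂F₃/∂y − ∂F₂/∂z = -8*x*y - 1
(∇×F)₂ = ∂F₁/∂z − ∂F₃/∂x = x + 4*y^2
(∇×F)₃ = ∂F₂/∂x − ∂F₁/∂y = 0
∇×F = (-8*x*y - 1, x + 4*y^2, 0)
At (3, 1, 3): (-25, 7, 0).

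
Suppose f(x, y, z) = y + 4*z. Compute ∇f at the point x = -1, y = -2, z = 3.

(0, 1, 4)

∂f/∂x = 0
∂f/∂y = 1
∂f/∂z = 4
∇f = (0, 1, 4)
At (-1, -2, 3): (0, 1, 4).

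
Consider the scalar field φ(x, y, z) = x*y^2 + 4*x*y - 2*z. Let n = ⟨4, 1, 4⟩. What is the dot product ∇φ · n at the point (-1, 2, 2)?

32

∂φ/∂x = y^2 + 4*y
∂φ/∂y = 2*x*y + 4*x
∂φ/∂z = -2
∇φ at (-1, 2, 2) = (12, -8, -2)
∇φ · n = (12)(4) + (-8)(1) + (-2)(4) = 32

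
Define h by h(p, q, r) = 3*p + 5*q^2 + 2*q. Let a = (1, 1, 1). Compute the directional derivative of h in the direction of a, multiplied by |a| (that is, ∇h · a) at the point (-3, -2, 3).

∂h/∂p = 3
∂h/∂q = 10*q + 2
∂h/∂r = 0
∇h at (-3, -2, 3) = (3, -18, 0)
∇h · a = (3)(1) + (-18)(1) + (0)(1) = -15

-15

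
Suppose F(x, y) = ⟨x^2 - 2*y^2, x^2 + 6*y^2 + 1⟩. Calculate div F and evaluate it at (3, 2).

30

∂F₁/∂x = 2*x
∂F₂/∂y = 12*y
∇·F = 2*x + 12*y
At (3, 2): 30.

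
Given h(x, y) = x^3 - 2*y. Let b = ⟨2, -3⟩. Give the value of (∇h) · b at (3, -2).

60

∂h/∂x = 3*x^2
∂h/∂y = -2
∇h at (3, -2) = (27, -2)
∇h · b = (27)(2) + (-2)(-3) = 60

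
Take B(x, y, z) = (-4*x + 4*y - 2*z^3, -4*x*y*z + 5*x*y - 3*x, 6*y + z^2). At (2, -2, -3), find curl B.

(-10, -54, -41)

(∇×B)₁ = ∂B₃/∂y − ∂B₂/∂z = 4*x*y + 6
(∇×B)₂ = ∂B₁/∂z − ∂B₃/∂x = -6*z^2
(∇×B)₃ = ∂B₂/∂x − ∂B₁/∂y = -4*y*z + 5*y - 7
∇×B = (4*x*y + 6, -6*z^2, -4*y*z + 5*y - 7)
At (2, -2, -3): (-10, -54, -41).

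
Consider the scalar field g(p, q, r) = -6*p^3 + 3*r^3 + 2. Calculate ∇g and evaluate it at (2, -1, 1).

(-72, 0, 9)

∂g/∂p = -18*p^2
∂g/∂q = 0
∂g/∂r = 9*r^2
∇g = (-18*p^2, 0, 9*r^2)
At (2, -1, 1): (-72, 0, 9).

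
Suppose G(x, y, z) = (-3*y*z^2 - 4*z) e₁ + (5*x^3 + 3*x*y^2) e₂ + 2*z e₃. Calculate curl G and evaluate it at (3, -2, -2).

(0, -28, 159)

(∇×G)₁ = ∂G₃/∂y − ∂G₂/∂z = 0
(∇×G)₂ = ∂G₁/∂z − ∂G₃/∂x = -6*y*z - 4
(∇×G)₃ = ∂G₂/∂x − ∂G₁/∂y = 15*x^2 + 3*y^2 + 3*z^2
∇×G = (0, -6*y*z - 4, 15*x^2 + 3*y^2 + 3*z^2)
At (3, -2, -2): (0, -28, 159).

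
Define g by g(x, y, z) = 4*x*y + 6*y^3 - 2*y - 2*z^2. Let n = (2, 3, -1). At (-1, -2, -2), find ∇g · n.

174

∂g/∂x = 4*y
∂g/∂y = 4*x + 18*y^2 - 2
∂g/∂z = -4*z
∇g at (-1, -2, -2) = (-8, 66, 8)
∇g · n = (-8)(2) + (66)(3) + (8)(-1) = 174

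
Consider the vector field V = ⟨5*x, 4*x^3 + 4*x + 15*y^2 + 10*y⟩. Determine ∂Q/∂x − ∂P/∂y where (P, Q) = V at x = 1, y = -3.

∂V₂/∂x = 12*x^2 + 4
∂V₁/∂y = 0
Scalar curl = 12*x^2 + 4
At (1, -3): 16.

16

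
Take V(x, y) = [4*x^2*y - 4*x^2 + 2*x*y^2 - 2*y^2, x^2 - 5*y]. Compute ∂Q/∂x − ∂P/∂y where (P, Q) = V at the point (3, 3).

-54

∂V₂/∂x = 2*x
∂V₁/∂y = 4*x^2 + 4*x*y - 4*y
Scalar curl = -4*x^2 - 4*x*y + 2*x + 4*y
At (3, 3): -54.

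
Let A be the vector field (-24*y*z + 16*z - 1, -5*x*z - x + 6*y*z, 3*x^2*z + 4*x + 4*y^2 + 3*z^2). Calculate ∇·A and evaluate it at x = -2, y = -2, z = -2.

-12

∂A₁/∂x = 0
∂A₂/∂y = 6*z
∂A₃/∂z = 3*x^2 + 6*z
∇·A = 3*x^2 + 12*z
At (-2, -2, -2): -12.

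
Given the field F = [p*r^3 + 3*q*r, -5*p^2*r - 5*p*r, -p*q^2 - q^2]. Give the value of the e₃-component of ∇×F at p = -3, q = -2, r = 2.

44

(∇×F)_3 = ∂F₂/∂p − ∂F₁/∂q
= -10*p*r - 5*r − (3*r)
= -10*p*r - 8*r
At (-3, -2, 2): 44.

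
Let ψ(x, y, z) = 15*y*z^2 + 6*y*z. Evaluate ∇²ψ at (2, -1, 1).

∂²ψ/∂x² = 0
∂²ψ/∂y² = 0
∂²ψ/∂z² = 30*y
∇²ψ = 30*y
At (2, -1, 1): -30.

-30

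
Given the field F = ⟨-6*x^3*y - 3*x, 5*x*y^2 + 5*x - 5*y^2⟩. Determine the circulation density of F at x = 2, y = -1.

58

∂F₂/∂x = 5*y^2 + 5
∂F₁/∂y = -6*x^3
Scalar curl = 6*x^3 + 5*y^2 + 5
At (2, -1): 58.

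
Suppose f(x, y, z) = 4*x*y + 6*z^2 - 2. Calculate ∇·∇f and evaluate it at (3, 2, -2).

∂²f/∂x² = 0
∂²f/∂y² = 0
∂²f/∂z² = 12
∇²f = 12
At (3, 2, -2): 12.

12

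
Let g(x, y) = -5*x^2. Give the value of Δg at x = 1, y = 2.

∂²g/∂x² = -10
∂²g/∂y² = 0
∇²g = -10
At (1, 2): -10.

-10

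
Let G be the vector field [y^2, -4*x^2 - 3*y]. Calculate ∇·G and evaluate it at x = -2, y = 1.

-3

∂G₁/∂x = 0
∂G₂/∂y = -3
∇·G = -3
At (-2, 1): -3.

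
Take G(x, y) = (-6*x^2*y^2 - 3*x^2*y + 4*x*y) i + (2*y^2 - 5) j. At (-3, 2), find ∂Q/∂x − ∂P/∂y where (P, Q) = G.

∂G₂/∂x = 0
∂G₁/∂y = -12*x^2*y - 3*x^2 + 4*x
Scalar curl = 12*x^2*y + 3*x^2 - 4*x
At (-3, 2): 255.

255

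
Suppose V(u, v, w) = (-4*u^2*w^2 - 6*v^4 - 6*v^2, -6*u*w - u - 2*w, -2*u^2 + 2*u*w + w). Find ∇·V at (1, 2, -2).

-29

∂V₁/∂u = -8*u*w^2
∂V₂/∂v = 0
∂V₃/∂w = 2*u + 1
∇·V = -8*u*w^2 + 2*u + 1
At (1, 2, -2): -29.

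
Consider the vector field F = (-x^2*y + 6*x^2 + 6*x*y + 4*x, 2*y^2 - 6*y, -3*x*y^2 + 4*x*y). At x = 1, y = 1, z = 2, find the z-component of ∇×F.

-5

(∇×F)_3 = ∂F₂/∂x − ∂F₁/∂y
= 0 − (-x^2 + 6*x)
= x^2 - 6*x
At (1, 1, 2): -5.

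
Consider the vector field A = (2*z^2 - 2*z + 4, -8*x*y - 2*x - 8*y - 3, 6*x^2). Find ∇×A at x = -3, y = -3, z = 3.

(∇×A)₁ = ∂A₃/∂y − ∂A₂/∂z = 0
(∇×A)₂ = ∂A₁/∂z − ∂A₃/∂x = -12*x + 4*z - 2
(∇×A)₃ = ∂A₂/∂x − ∂A₁/∂y = -8*y - 2
∇×A = (0, -12*x + 4*z - 2, -8*y - 2)
At (-3, -3, 3): (0, 46, 22).

(0, 46, 22)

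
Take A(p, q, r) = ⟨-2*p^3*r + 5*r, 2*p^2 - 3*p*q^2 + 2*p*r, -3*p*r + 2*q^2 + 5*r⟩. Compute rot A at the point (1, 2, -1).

(6, 0, -10)

(∇×A)₁ = ∂A₃/∂q − ∂A₂/∂r = -2*p + 4*q
(∇×A)₂ = ∂A₁/∂r − ∂A₃/∂p = -2*p^3 + 3*r + 5
(∇×A)₃ = ∂A₂/∂p − ∂A₁/∂q = 4*p - 3*q^2 + 2*r
∇×A = (-2*p + 4*q, -2*p^3 + 3*r + 5, 4*p - 3*q^2 + 2*r)
At (1, 2, -1): (6, 0, -10).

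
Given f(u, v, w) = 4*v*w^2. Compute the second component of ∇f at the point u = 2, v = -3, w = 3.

(∇f)_2 = ∂f/∂v = 4*w^2
At (2, -3, 3): 36.

36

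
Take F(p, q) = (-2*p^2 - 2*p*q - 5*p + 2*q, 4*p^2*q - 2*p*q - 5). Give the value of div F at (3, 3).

∂F₁/∂p = -4*p - 2*q - 5
∂F₂/∂q = 4*p^2 - 2*p
∇·F = 4*p^2 - 6*p - 2*q - 5
At (3, 3): 7.

7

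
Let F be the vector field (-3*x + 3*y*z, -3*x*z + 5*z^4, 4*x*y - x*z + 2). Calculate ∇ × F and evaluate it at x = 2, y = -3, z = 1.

(-6, 4, -6)

(∇×F)₁ = ∂F₃/∂y − ∂F₂/∂z = 7*x - 20*z^3
(∇×F)₂ = ∂F₁/∂z − ∂F₃/∂x = -y + z
(∇×F)₃ = ∂F₂/∂x − ∂F₁/∂y = -6*z
∇×F = (7*x - 20*z^3, -y + z, -6*z)
At (2, -3, 1): (-6, 4, -6).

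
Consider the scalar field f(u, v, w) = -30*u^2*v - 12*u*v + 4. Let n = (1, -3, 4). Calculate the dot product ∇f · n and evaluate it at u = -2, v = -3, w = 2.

∂f/∂u = -60*u*v - 12*v
∂f/∂v = -30*u^2 - 12*u
∂f/∂w = 0
∇f at (-2, -3, 2) = (-324, -96, 0)
∇f · n = (-324)(1) + (-96)(-3) + (0)(4) = -36

-36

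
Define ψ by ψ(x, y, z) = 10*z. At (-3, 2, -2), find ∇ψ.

∂ψ/∂x = 0
∂ψ/∂y = 0
∂ψ/∂z = 10
∇ψ = (0, 0, 10)
At (-3, 2, -2): (0, 0, 10).

(0, 0, 10)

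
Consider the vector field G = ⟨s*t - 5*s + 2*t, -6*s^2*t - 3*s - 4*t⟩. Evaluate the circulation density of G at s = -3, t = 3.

106

∂G₂/∂s = -12*s*t - 3
∂G₁/∂t = s + 2
Scalar curl = -12*s*t - s - 5
At (-3, 3): 106.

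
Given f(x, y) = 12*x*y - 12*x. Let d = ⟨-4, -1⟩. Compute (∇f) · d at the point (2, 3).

-120

∂f/∂x = 12*y - 12
∂f/∂y = 12*x
∇f at (2, 3) = (24, 24)
∇f · d = (24)(-4) + (24)(-1) = -120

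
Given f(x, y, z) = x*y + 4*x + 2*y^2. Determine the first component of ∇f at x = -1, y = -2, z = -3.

2

(∇f)_1 = ∂f/∂x = y + 4
At (-1, -2, -3): 2.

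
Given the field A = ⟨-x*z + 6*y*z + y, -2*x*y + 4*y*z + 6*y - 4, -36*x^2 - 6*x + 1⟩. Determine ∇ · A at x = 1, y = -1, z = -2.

∂A₁/∂x = -z
∂A₂/∂y = -2*x + 4*z + 6
∂A₃/∂z = 0
∇·A = -2*x + 3*z + 6
At (1, -1, -2): -2.

-2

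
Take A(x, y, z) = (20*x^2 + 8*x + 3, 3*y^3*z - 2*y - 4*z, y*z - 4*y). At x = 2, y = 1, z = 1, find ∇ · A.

∂A₁/∂x = 40*x + 8
∂A₂/∂y = 9*y^2*z - 2
∂A₃/∂z = y
∇·A = 40*x + 9*y^2*z + y + 6
At (2, 1, 1): 96.

96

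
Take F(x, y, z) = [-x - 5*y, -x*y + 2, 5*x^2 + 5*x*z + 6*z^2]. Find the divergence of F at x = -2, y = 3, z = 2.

15

∂F₁/∂x = -1
∂F₂/∂y = -x
∂F₃/∂z = 5*x + 12*z
∇·F = 4*x + 12*z - 1
At (-2, 3, 2): 15.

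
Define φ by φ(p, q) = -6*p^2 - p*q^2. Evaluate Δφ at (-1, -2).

∂²φ/∂p² = -12
∂²φ/∂q² = -2*p
∇²φ = -2*p - 12
At (-1, -2): -10.

-10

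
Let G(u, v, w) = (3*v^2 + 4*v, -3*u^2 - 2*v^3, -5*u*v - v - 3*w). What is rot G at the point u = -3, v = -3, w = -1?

(∇×G)₁ = ∂G₃/∂v − ∂G₂/∂w = -5*u - 1
(∇×G)₂ = ∂G₁/∂w − ∂G₃/∂u = 5*v
(∇×G)₃ = ∂G₂/∂u − ∂G₁/∂v = -6*u - 6*v - 4
∇×G = (-5*u - 1, 5*v, -6*u - 6*v - 4)
At (-3, -3, -1): (14, -15, 32).

(14, -15, 32)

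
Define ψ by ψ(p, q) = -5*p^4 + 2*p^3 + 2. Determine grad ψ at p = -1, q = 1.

∂ψ/∂p = -20*p^3 + 6*p^2
∂ψ/∂q = 0
∇ψ = (-20*p^3 + 6*p^2, 0)
At (-1, 1): (26, 0).

(26, 0)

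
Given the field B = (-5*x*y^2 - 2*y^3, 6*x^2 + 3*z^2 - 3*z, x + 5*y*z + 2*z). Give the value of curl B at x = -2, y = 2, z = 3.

(∇×B)₁ = ∂B₃/∂y − ∂B₂/∂z = -z + 3
(∇×B)₂ = ∂B₁/∂z − ∂B₃/∂x = -1
(∇×B)₃ = ∂B₂/∂x − ∂B₁/∂y = 10*x*y + 12*x + 6*y^2
∇×B = (-z + 3, -1, 10*x*y + 12*x + 6*y^2)
At (-2, 2, 3): (0, -1, -40).

(0, -1, -40)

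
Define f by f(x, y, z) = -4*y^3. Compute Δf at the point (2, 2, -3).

-48

∂²f/∂x² = 0
∂²f/∂y² = -24*y
∂²f/∂z² = 0
∇²f = -24*y
At (2, 2, -3): -48.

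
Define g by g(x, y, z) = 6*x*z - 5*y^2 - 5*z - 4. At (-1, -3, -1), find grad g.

∂g/∂x = 6*z
∂g/∂y = -10*y
∂g/∂z = 6*x - 5
∇g = (6*z, -10*y, 6*x - 5)
At (-1, -3, -1): (-6, 30, -11).

(-6, 30, -11)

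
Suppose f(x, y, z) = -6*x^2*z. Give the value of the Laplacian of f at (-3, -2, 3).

-36

∂²f/∂x² = -12*z
∂²f/∂y² = 0
∂²f/∂z² = 0
∇²f = -12*z
At (-3, -2, 3): -36.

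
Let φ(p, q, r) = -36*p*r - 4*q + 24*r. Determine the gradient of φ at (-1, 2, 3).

∂φ/∂p = -36*r
∂φ/∂q = -4
∂φ/∂r = -36*p + 24
∇φ = (-36*r, -4, -36*p + 24)
At (-1, 2, 3): (-108, -4, 60).

(-108, -4, 60)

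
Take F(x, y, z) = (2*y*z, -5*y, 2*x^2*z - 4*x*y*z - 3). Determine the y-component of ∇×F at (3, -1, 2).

-34

(∇×F)_2 = ∂F₁/∂z − ∂F₃/∂x
= 2*y − (4*x*z - 4*y*z)
= -4*x*z + 4*y*z + 2*y
At (3, -1, 2): -34.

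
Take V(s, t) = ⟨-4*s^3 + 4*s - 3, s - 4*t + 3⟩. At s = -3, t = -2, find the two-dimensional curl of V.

∂V₂/∂s = 1
∂V₁/∂t = 0
Scalar curl = 1
At (-3, -2): 1.

1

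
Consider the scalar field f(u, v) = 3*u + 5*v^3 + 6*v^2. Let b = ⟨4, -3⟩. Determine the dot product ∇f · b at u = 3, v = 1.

-69

∂f/∂u = 3
∂f/∂v = 15*v^2 + 12*v
∇f at (3, 1) = (3, 27)
∇f · b = (3)(4) + (27)(-3) = -69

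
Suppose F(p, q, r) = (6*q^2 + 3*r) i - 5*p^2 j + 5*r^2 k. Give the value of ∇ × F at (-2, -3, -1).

(0, 3, 56)

(∇×F)₁ = ∂F₃/∂q − ∂F₂/∂r = 0
(∇×F)₂ = ∂F₁/∂r − ∂F₃/∂p = 3
(∇×F)₃ = ∂F₂/∂p − ∂F₁/∂q = -10*p - 12*q
∇×F = (0, 3, -10*p - 12*q)
At (-2, -3, -1): (0, 3, 56).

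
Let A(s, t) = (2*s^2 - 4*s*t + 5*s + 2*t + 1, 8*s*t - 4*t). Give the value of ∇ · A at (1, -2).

∂A₁/∂s = 4*s - 4*t + 5
∂A₂/∂t = 8*s - 4
∇·A = 12*s - 4*t + 1
At (1, -2): 21.

21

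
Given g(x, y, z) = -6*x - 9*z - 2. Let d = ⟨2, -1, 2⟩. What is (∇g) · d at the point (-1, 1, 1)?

-30

∂g/∂x = -6
∂g/∂y = 0
∂g/∂z = -9
∇g at (-1, 1, 1) = (-6, 0, -9)
∇g · d = (-6)(2) + (0)(-1) + (-9)(2) = -30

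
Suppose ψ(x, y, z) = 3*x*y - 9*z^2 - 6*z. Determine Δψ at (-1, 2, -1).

-18

∂²ψ/∂x² = 0
∂²ψ/∂y² = 0
∂²ψ/∂z² = -18
∇²ψ = -18
At (-1, 2, -1): -18.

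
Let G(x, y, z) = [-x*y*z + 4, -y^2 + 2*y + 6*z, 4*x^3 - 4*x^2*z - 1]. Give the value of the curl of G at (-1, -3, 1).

(∇×G)₁ = ∂G₃/∂y − ∂G₂/∂z = -6
(∇×G)₂ = ∂G₁/∂z − ∂G₃/∂x = -12*x^2 - x*y + 8*x*z
(∇×G)₃ = ∂G₂/∂x − ∂G₁/∂y = x*z
∇×G = (-6, -12*x^2 - x*y + 8*x*z, x*z)
At (-1, -3, 1): (-6, -23, -1).

(-6, -23, -1)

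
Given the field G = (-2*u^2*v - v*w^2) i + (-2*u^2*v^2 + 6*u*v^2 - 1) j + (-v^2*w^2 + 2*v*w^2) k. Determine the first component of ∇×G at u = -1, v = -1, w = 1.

4

(∇×G)_1 = ∂G₃/∂v − ∂G₂/∂w
= -2*v*w^2 + 2*w^2 − (0)
= -2*v*w^2 + 2*w^2
At (-1, -1, 1): 4.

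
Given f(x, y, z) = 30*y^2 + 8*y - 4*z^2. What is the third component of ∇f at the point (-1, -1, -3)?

24

(∇f)_3 = ∂f/∂z = -8*z
At (-1, -1, -3): 24.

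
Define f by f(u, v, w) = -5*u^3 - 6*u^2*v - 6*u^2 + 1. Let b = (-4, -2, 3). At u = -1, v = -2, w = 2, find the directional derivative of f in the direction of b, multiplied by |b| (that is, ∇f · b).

∂f/∂u = -15*u^2 - 12*u*v - 12*u
∂f/∂v = -6*u^2
∂f/∂w = 0
∇f at (-1, -2, 2) = (-27, -6, 0)
∇f · b = (-27)(-4) + (-6)(-2) + (0)(3) = 120

120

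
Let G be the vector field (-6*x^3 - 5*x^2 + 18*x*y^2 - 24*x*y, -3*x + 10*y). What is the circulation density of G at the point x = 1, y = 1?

-15

∂G₂/∂x = -3
∂G₁/∂y = 36*x*y - 24*x
Scalar curl = -36*x*y + 24*x - 3
At (1, 1): -15.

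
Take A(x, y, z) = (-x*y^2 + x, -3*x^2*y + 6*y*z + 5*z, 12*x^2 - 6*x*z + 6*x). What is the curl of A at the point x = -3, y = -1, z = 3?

(∇×A)₁ = ∂A₃/∂y − ∂A₂/∂z = -6*y - 5
(∇×A)₂ = ∂A₁/∂z − ∂A₃/∂x = -24*x + 6*z - 6
(∇×A)₃ = ∂A₂/∂x − ∂A₁/∂y = -4*x*y
∇×A = (-6*y - 5, -24*x + 6*z - 6, -4*x*y)
At (-3, -1, 3): (1, 84, -12).

(1, 84, -12)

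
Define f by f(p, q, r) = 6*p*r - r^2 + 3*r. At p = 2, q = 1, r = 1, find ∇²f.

∂²f/∂p² = 0
∂²f/∂q² = 0
∂²f/∂r² = -2
∇²f = -2
At (2, 1, 1): -2.

-2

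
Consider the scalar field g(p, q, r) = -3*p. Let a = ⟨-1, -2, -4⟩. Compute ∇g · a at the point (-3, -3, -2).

∂g/∂p = -3
∂g/∂q = 0
∂g/∂r = 0
∇g at (-3, -3, -2) = (-3, 0, 0)
∇g · a = (-3)(-1) + (0)(-2) + (0)(-4) = 3

3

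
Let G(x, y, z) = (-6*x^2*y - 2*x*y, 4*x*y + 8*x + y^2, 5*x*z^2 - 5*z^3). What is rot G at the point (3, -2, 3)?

(0, -45, 60)

(∇×G)₁ = ∂G₃/∂y − ∂G₂/∂z = 0
(∇×G)₂ = ∂G₁/∂z − ∂G₃/∂x = -5*z^2
(∇×G)₃ = ∂G₂/∂x − ∂G₁/∂y = 6*x^2 + 2*x + 4*y + 8
∇×G = (0, -5*z^2, 6*x^2 + 2*x + 4*y + 8)
At (3, -2, 3): (0, -45, 60).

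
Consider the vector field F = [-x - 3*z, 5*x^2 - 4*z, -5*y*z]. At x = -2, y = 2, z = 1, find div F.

-11

∂F₁/∂x = -1
∂F₂/∂y = 0
∂F₃/∂z = -5*y
∇·F = -5*y - 1
At (-2, 2, 1): -11.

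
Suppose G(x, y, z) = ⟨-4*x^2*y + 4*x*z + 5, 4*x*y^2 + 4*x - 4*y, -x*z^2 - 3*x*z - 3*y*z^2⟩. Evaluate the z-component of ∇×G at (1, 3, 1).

44

(∇×G)_3 = ∂G₂/∂x − ∂G₁/∂y
= 4*y^2 + 4 − (-4*x^2)
= 4*x^2 + 4*y^2 + 4
At (1, 3, 1): 44.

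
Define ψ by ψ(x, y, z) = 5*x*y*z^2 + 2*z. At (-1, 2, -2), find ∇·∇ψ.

∂²ψ/∂x² = 0
∂²ψ/∂y² = 0
∂²ψ/∂z² = 10*x*y
∇²ψ = 10*x*y
At (-1, 2, -2): -20.

-20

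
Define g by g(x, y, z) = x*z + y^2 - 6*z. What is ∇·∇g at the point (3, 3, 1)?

∂²g/∂x² = 0
∂²g/∂y² = 2
∂²g/∂z² = 0
∇²g = 2
At (3, 3, 1): 2.

2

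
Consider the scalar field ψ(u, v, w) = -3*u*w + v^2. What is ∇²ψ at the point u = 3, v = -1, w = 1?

2

∂²ψ/∂u² = 0
∂²ψ/∂v² = 2
∂²ψ/∂w² = 0
∇²ψ = 2
At (3, -1, 1): 2.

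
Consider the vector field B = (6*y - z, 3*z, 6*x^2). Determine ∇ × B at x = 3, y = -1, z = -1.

(∇×B)₁ = ∂B₃/∂y − ∂B₂/∂z = -3
(∇×B)₂ = ∂B₁/∂z − ∂B₃/∂x = -12*x - 1
(∇×B)₃ = ∂B₂/∂x − ∂B₁/∂y = -6
∇×B = (-3, -12*x - 1, -6)
At (3, -1, -1): (-3, -37, -6).

(-3, -37, -6)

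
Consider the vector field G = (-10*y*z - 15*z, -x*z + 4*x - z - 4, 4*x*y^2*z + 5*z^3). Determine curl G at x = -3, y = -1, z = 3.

(70, -17, 31)

(∇×G)₁ = ∂G₃/∂y − ∂G₂/∂z = 8*x*y*z + x + 1
(∇×G)₂ = ∂G₁/∂z − ∂G₃/∂x = -4*y^2*z - 10*y - 15
(∇×G)₃ = ∂G₂/∂x − ∂G₁/∂y = 9*z + 4
∇×G = (8*x*y*z + x + 1, -4*y^2*z - 10*y - 15, 9*z + 4)
At (-3, -1, 3): (70, -17, 31).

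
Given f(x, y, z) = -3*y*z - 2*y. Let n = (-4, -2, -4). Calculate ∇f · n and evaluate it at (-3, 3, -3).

∂f/∂x = 0
∂f/∂y = -3*z - 2
∂f/∂z = -3*y
∇f at (-3, 3, -3) = (0, 7, -9)
∇f · n = (0)(-4) + (7)(-2) + (-9)(-4) = 22

22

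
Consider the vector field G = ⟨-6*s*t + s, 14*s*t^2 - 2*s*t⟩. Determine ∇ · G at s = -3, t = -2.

187

∂G₁/∂s = -6*t + 1
∂G₂/∂t = 28*s*t - 2*s
∇·G = 28*s*t - 2*s - 6*t + 1
At (-3, -2): 187.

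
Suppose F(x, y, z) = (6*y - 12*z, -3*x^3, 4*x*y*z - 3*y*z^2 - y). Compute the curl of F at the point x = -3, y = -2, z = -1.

(8, -20, -87)

(∇×F)₁ = ∂F₃/∂y − ∂F₂/∂z = 4*x*z - 3*z^2 - 1
(∇×F)₂ = ∂F₁/∂z − ∂F₃/∂x = -4*y*z - 12
(∇×F)₃ = ∂F₂/∂x − ∂F₁/∂y = -9*x^2 - 6
∇×F = (4*x*z - 3*z^2 - 1, -4*y*z - 12, -9*x^2 - 6)
At (-3, -2, -1): (8, -20, -87).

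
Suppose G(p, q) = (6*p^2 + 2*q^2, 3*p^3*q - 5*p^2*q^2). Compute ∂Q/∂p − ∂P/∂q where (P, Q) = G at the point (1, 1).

∂G₂/∂p = 9*p^2*q - 10*p*q^2
∂G₁/∂q = 4*q
Scalar curl = 9*p^2*q - 10*p*q^2 - 4*q
At (1, 1): -5.

-5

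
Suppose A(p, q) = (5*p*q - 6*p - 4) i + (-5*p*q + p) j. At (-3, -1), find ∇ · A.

∂A₁/∂p = 5*q - 6
∂A₂/∂q = -5*p
∇·A = -5*p + 5*q - 6
At (-3, -1): 4.

4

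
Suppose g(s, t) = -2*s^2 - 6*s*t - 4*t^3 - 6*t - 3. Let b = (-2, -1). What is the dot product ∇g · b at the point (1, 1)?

∂g/∂s = -4*s - 6*t
∂g/∂t = -6*s - 12*t^2 - 6
∇g at (1, 1) = (-10, -24)
∇g · b = (-10)(-2) + (-24)(-1) = 44

44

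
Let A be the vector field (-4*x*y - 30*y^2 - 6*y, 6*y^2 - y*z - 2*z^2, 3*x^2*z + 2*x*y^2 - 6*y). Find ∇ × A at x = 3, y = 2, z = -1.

(16, 10, 138)

(∇×A)₁ = ∂A₃/∂y − ∂A₂/∂z = 4*x*y + y + 4*z - 6
(∇×A)₂ = ∂A₁/∂z − ∂A₃/∂x = -6*x*z - 2*y^2
(∇×A)₃ = ∂A₂/∂x − ∂A₁/∂y = 4*x + 60*y + 6
∇×A = (4*x*y + y + 4*z - 6, -6*x*z - 2*y^2, 4*x + 60*y + 6)
At (3, 2, -1): (16, 10, 138).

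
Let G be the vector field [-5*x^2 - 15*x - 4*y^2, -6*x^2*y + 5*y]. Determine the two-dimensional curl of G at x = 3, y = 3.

∂G₂/∂x = -12*x*y
∂G₁/∂y = -8*y
Scalar curl = -12*x*y + 8*y
At (3, 3): -84.

-84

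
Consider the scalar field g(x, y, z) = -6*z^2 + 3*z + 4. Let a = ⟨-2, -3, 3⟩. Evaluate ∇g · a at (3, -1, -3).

∂g/∂x = 0
∂g/∂y = 0
∂g/∂z = -12*z + 3
∇g at (3, -1, -3) = (0, 0, 39)
∇g · a = (0)(-2) + (0)(-3) + (39)(3) = 117

117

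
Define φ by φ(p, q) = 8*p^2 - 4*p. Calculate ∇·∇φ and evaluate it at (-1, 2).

∂²φ/∂p² = 16
∂²φ/∂q² = 0
∇²φ = 16
At (-1, 2): 16.

16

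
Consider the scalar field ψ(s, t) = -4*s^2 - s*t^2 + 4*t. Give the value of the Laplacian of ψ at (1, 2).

∂²ψ/∂s² = -8
∂²ψ/∂t² = -2*s
∇²ψ = -2*s - 8
At (1, 2): -10.

-10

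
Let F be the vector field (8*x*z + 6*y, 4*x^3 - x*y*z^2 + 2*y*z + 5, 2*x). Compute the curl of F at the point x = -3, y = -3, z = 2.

(42, -26, 114)

(∇×F)₁ = ∂F₃/∂y − ∂F₂/∂z = 2*x*y*z - 2*y
(∇×F)₂ = ∂F₁/∂z − ∂F₃/∂x = 8*x - 2
(∇×F)₃ = ∂F₂/∂x − ∂F₁/∂y = 12*x^2 - y*z^2 - 6
∇×F = (2*x*y*z - 2*y, 8*x - 2, 12*x^2 - y*z^2 - 6)
At (-3, -3, 2): (42, -26, 114).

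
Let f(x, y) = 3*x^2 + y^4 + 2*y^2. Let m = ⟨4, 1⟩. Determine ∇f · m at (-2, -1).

∂f/∂x = 6*x
∂f/∂y = 4*y^3 + 4*y
∇f at (-2, -1) = (-12, -8)
∇f · m = (-12)(4) + (-8)(1) = -56

-56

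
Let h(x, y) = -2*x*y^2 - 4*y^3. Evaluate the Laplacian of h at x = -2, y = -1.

∂²h/∂x² = 0
∂²h/∂y² = -4*(x + 6*y)
∇²h = -4*x - 24*y
At (-2, -1): 32.

32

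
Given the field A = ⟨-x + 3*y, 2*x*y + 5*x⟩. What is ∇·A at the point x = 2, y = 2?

∂A₁/∂x = -1
∂A₂/∂y = 2*x
∇·A = 2*x - 1
At (2, 2): 3.

3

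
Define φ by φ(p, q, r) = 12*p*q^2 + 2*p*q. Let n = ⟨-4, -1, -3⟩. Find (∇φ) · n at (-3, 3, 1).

-234

∂φ/∂p = 12*q^2 + 2*q
∂φ/∂q = 24*p*q + 2*p
∂φ/∂r = 0
∇φ at (-3, 3, 1) = (114, -222, 0)
∇φ · n = (114)(-4) + (-222)(-1) + (0)(-3) = -234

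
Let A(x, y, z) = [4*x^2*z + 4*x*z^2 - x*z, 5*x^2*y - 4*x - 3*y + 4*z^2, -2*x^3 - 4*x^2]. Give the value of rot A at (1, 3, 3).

(-24, 41, 26)

(∇×A)₁ = ∂A₃/∂y − ∂A₂/∂z = -8*z
(∇×A)₂ = ∂A₁/∂z − ∂A₃/∂x = 10*x^2 + 8*x*z + 7*x
(∇×A)₃ = ∂A₂/∂x − ∂A₁/∂y = 10*x*y - 4
∇×A = (-8*z, 10*x^2 + 8*x*z + 7*x, 10*x*y - 4)
At (1, 3, 3): (-24, 41, 26).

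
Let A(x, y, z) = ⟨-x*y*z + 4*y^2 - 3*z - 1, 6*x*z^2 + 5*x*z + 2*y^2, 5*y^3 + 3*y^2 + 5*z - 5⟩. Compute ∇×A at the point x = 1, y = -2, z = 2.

(19, -1, 52)

(∇×A)₁ = ∂A₃/∂y − ∂A₂/∂z = -12*x*z - 5*x + 15*y^2 + 6*y
(∇×A)₂ = ∂A₁/∂z − ∂A₃/∂x = -x*y - 3
(∇×A)₃ = ∂A₂/∂x − ∂A₁/∂y = x*z - 8*y + 6*z^2 + 5*z
∇×A = (-12*x*z - 5*x + 15*y^2 + 6*y, -x*y - 3, x*z - 8*y + 6*z^2 + 5*z)
At (1, -2, 2): (19, -1, 52).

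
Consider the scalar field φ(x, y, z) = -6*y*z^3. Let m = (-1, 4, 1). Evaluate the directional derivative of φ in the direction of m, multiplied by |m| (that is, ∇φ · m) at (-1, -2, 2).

∂φ/∂x = 0
∂φ/∂y = -6*z^3
∂φ/∂z = -18*y*z^2
∇φ at (-1, -2, 2) = (0, -48, 144)
∇φ · m = (0)(-1) + (-48)(4) + (144)(1) = -48

-48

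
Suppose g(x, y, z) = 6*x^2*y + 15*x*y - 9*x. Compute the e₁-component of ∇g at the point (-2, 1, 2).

(∇g)_1 = ∂g/∂x = 12*x*y + 15*y - 9
At (-2, 1, 2): -18.

-18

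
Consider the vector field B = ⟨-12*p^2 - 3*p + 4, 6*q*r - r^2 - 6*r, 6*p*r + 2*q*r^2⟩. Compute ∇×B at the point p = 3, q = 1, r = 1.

(∇×B)₁ = ∂B₃/∂q − ∂B₂/∂r = -6*q + 2*r^2 + 2*r + 6
(∇×B)₂ = ∂B₁/∂r − ∂B₃/∂p = -6*r
(∇×B)₃ = ∂B₂/∂p − ∂B₁/∂q = 0
∇×B = (-6*q + 2*r^2 + 2*r + 6, -6*r, 0)
At (3, 1, 1): (4, -6, 0).

(4, -6, 0)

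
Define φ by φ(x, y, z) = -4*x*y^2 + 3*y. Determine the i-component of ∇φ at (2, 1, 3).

(∇φ)_1 = ∂φ/∂x = -4*y^2
At (2, 1, 3): -4.

-4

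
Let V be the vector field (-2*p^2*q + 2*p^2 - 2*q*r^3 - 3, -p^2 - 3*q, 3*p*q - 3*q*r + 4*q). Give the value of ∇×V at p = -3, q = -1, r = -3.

(∇×V)₁ = ∂V₃/∂q − ∂V₂/∂r = 3*p - 3*r + 4
(∇×V)₂ = ∂V₁/∂r − ∂V₃/∂p = -6*q*r^2 - 3*q
(∇×V)₃ = ∂V₂/∂p − ∂V₁/∂q = 2*p^2 - 2*p + 2*r^3
∇×V = (3*p - 3*r + 4, -6*q*r^2 - 3*q, 2*p^2 - 2*p + 2*r^3)
At (-3, -1, -3): (4, 57, -30).

(4, 57, -30)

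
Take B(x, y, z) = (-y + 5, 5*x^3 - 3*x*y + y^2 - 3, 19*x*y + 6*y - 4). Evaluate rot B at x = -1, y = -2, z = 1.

(∇×B)₁ = ∂B₃/∂y − ∂B₂/∂z = 19*x + 6
(∇×B)₂ = ∂B₁/∂z − ∂B₃/∂x = -19*y
(∇×B)₃ = ∂B₂/∂x − ∂B₁/∂y = 15*x^2 - 3*y + 1
∇×B = (19*x + 6, -19*y, 15*x^2 - 3*y + 1)
At (-1, -2, 1): (-13, 38, 22).

(-13, 38, 22)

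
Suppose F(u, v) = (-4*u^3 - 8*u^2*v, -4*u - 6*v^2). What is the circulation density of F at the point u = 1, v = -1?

4

∂F₂/∂u = -4
∂F₁/∂v = -8*u^2
Scalar curl = 8*u^2 - 4
At (1, -1): 4.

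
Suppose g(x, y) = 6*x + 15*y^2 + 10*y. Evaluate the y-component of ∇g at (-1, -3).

(∇g)_2 = ∂g/∂y = 30*y + 10
At (-1, -3): -80.

-80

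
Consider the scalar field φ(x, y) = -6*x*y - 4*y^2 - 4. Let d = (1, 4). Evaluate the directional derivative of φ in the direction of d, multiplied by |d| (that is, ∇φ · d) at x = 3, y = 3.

-186

∂φ/∂x = -6*y
∂φ/∂y = -6*x - 8*y
∇φ at (3, 3) = (-18, -42)
∇φ · d = (-18)(1) + (-42)(4) = -186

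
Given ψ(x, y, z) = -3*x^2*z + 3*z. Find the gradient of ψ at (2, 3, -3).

(36, 0, -9)

∂ψ/∂x = -6*x*z
∂ψ/∂y = 0
∂ψ/∂z = -3*x^2 + 3
∇ψ = (-6*x*z, 0, -3*x^2 + 3)
At (2, 3, -3): (36, 0, -9).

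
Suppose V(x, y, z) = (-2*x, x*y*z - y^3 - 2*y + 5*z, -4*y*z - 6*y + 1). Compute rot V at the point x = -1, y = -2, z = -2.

(∇×V)₁ = ∂V₃/∂y − ∂V₂/∂z = -x*y - 4*z - 11
(∇×V)₂ = ∂V₁/∂z − ∂V₃/∂x = 0
(∇×V)₃ = ∂V₂/∂x − ∂V₁/∂y = y*z
∇×V = (-x*y - 4*z - 11, 0, y*z)
At (-1, -2, -2): (-5, 0, 4).

(-5, 0, 4)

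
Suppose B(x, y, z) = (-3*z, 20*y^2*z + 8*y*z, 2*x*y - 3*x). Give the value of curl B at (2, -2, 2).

(-60, 4, 0)

(∇×B)₁ = ∂B₃/∂y − ∂B₂/∂z = 2*x - 20*y^2 - 8*y
(∇×B)₂ = ∂B₁/∂z − ∂B₃/∂x = -2*y
(∇×B)₃ = ∂B₂/∂x − ∂B₁/∂y = 0
∇×B = (2*x - 20*y^2 - 8*y, -2*y, 0)
At (2, -2, 2): (-60, 4, 0).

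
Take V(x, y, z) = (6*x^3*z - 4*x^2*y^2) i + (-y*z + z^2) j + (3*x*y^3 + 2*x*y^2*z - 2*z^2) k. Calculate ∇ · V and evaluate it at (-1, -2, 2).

∂V₁/∂x = 18*x^2*z - 8*x*y^2
∂V₂/∂y = -z
∂V₃/∂z = 2*x*y^2 - 4*z
∇·V = 18*x^2*z - 6*x*y^2 - 5*z
At (-1, -2, 2): 50.

50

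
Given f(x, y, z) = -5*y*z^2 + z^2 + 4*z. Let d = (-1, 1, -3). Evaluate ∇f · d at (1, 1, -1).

-41

∂f/∂x = 0
∂f/∂y = -5*z^2
∂f/∂z = -10*y*z + 2*z + 4
∇f at (1, 1, -1) = (0, -5, 12)
∇f · d = (0)(-1) + (-5)(1) + (12)(-3) = -41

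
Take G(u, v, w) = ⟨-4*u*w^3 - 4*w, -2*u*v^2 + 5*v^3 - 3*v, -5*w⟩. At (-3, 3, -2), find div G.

195

∂G₁/∂u = -4*w^3
∂G₂/∂v = -4*u*v + 15*v^2 - 3
∂G₃/∂w = -5
∇·G = -4*u*v + 15*v^2 - 4*w^3 - 8
At (-3, 3, -2): 195.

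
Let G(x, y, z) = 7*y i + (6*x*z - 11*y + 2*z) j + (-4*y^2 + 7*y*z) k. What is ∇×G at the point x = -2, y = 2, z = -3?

(∇×G)₁ = ∂G₃/∂y − ∂G₂/∂z = -6*x - 8*y + 7*z - 2
(∇×G)₂ = ∂G₁/∂z − ∂G₃/∂x = 0
(∇×G)₃ = ∂G₂/∂x − ∂G₁/∂y = 6*z - 7
∇×G = (-6*x - 8*y + 7*z - 2, 0, 6*z - 7)
At (-2, 2, -3): (-27, 0, -25).

(-27, 0, -25)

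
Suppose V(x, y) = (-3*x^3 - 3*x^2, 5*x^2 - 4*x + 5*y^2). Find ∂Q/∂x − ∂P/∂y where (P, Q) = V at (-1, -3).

-14

∂V₂/∂x = 10*x - 4
∂V₁/∂y = 0
Scalar curl = 10*x - 4
At (-1, -3): -14.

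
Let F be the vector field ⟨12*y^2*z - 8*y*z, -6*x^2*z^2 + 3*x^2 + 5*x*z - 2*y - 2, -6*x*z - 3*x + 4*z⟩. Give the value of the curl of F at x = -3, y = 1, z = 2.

(231, 19, 104)

(∇×F)₁ = ∂F₃/∂y − ∂F₂/∂z = 12*x^2*z - 5*x
(∇×F)₂ = ∂F₁/∂z − ∂F₃/∂x = 12*y^2 - 8*y + 6*z + 3
(∇×F)₃ = ∂F₂/∂x − ∂F₁/∂y = -12*x*z^2 + 6*x - 24*y*z + 13*z
∇×F = (12*x^2*z - 5*x, 12*y^2 - 8*y + 6*z + 3, -12*x*z^2 + 6*x - 24*y*z + 13*z)
At (-3, 1, 2): (231, 19, 104).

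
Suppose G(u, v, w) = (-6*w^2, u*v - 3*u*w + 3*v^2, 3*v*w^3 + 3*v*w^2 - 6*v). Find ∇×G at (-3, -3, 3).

(93, -36, -12)

(∇×G)₁ = ∂G₃/∂v − ∂G₂/∂w = 3*u + 3*w^3 + 3*w^2 - 6
(∇×G)₂ = ∂G₁/∂w − ∂G₃/∂u = -12*w
(∇×G)₃ = ∂G₂/∂u − ∂G₁/∂v = v - 3*w
∇×G = (3*u + 3*w^3 + 3*w^2 - 6, -12*w, v - 3*w)
At (-3, -3, 3): (93, -36, -12).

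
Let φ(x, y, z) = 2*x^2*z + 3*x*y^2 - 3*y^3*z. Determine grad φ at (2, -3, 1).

∂φ/∂x = 4*x*z + 3*y^2
∂φ/∂y = 6*x*y - 9*y^2*z
∂φ/∂z = 2*x^2 - 3*y^3
∇φ = (4*x*z + 3*y^2, 6*x*y - 9*y^2*z, 2*x^2 - 3*y^3)
At (2, -3, 1): (35, -117, 89).

(35, -117, 89)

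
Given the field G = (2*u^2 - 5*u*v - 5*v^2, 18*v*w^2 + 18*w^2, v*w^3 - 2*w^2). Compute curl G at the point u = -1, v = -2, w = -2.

(∇×G)₁ = ∂G₃/∂v − ∂G₂/∂w = -36*v*w + w^3 - 36*w
(∇×G)₂ = ∂G₁/∂w − ∂G₃/∂u = 0
(∇×G)₃ = ∂G₂/∂u − ∂G₁/∂v = 5*u + 10*v
∇×G = (-36*v*w + w^3 - 36*w, 0, 5*u + 10*v)
At (-1, -2, -2): (-80, 0, -25).

(-80, 0, -25)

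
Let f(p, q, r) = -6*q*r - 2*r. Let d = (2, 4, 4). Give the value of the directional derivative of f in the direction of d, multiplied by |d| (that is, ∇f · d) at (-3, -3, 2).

16

∂f/∂p = 0
∂f/∂q = -6*r
∂f/∂r = -6*q - 2
∇f at (-3, -3, 2) = (0, -12, 16)
∇f · d = (0)(2) + (-12)(4) + (16)(4) = 16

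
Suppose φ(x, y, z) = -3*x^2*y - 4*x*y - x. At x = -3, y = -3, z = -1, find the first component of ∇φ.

(∇φ)_1 = ∂φ/∂x = -6*x*y - 4*y - 1
At (-3, -3, -1): -43.

-43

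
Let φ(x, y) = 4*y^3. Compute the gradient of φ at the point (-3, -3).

∂φ/∂x = 0
∂φ/∂y = 12*y^2
∇φ = (0, 12*y^2)
At (-3, -3): (0, 108).

(0, 108)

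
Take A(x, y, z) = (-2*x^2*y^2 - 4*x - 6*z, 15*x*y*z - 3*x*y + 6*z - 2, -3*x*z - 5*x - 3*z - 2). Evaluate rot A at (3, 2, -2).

(-96, -7, 6)

(∇×A)₁ = ∂A₃/∂y − ∂A₂/∂z = -15*x*y - 6
(∇×A)₂ = ∂A₁/∂z − ∂A₃/∂x = 3*z - 1
(∇×A)₃ = ∂A₂/∂x − ∂A₁/∂y = 4*x^2*y + 15*y*z - 3*y
∇×A = (-15*x*y - 6, 3*z - 1, 4*x^2*y + 15*y*z - 3*y)
At (3, 2, -2): (-96, -7, 6).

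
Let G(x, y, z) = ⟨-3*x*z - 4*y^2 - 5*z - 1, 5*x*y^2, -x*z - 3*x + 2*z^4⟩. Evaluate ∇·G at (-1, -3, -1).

∂G₁/∂x = -3*z
∂G₂/∂y = 10*x*y
∂G₃/∂z = -x + 8*z^3
∇·G = 10*x*y - x + 8*z^3 - 3*z
At (-1, -3, -1): 26.

26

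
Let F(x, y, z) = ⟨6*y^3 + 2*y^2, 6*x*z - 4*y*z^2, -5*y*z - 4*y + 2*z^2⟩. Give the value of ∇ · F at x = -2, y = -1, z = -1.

∂F₁/∂x = 0
∂F₂/∂y = -4*z^2
∂F₃/∂z = -5*y + 4*z
∇·F = -5*y - 4*z^2 + 4*z
At (-2, -1, -1): -3.

-3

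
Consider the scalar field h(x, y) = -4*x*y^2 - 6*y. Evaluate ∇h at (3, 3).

(-36, -78)

∂h/∂x = -4*y^2
∂h/∂y = -8*x*y - 6
∇h = (-4*y^2, -8*x*y - 6)
At (3, 3): (-36, -78).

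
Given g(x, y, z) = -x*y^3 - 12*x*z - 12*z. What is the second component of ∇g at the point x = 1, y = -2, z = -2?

(∇g)_2 = ∂g/∂y = -3*x*y^2
At (1, -2, -2): -12.

-12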